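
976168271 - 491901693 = 484266578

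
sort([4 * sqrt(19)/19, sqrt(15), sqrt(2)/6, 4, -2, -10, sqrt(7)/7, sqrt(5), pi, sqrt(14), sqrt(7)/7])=[-10, -2, sqrt(2)/6, sqrt(7)/7, sqrt(7)/7, 4 * sqrt(19)/19, sqrt(5), pi, sqrt(14), sqrt(15), 4]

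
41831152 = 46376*902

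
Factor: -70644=-1 * 2^2 * 3^1 * 7^1 * 29^2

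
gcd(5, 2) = 1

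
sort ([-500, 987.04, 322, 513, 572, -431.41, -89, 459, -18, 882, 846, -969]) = [-969, -500, -431.41, -89, -18, 322, 459, 513, 572, 846, 882, 987.04]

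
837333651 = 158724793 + 678608858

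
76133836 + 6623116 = 82756952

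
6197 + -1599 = 4598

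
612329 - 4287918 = -3675589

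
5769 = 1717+4052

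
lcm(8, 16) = 16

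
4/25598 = 2/12799 ≈ 0.000156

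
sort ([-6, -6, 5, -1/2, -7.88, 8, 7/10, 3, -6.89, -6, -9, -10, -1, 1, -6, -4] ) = [-10, -9, -7.88, -6.89, -6, -6, -6, -6, -4, -1, -1/2, 7/10, 1, 3, 5, 8] 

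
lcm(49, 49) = 49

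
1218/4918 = 609/2459 ≈ 0.248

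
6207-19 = 6188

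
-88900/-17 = 5229 + 7/17 ≈ 5229.41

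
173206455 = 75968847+97237608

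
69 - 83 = -14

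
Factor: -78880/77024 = -1 * 5^1 * 17^1 * 83^(-1) = -85/83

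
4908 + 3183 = 8091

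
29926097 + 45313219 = 75239316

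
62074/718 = 86 + 163/359 ≈ 86.45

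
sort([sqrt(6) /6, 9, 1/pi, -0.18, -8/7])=[-8/7, -0.18, 1/pi, sqrt(6) /6, 9]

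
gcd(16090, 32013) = 1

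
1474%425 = 199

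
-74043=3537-77580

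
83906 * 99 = 8306694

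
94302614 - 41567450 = 52735164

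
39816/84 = 474 = 474.00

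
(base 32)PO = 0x338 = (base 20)214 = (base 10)824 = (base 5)11244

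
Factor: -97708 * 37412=-1 * 2^4 * 13^1 * 47^1 * 199^1 * 1879^1=-3655451696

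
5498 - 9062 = -3564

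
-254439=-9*28271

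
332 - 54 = 278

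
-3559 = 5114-8673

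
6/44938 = 3/22469 ≈ 0.000134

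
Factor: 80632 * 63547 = 2^3 * 11^1 * 53^1 * 109^1 * 10079^1 = 5123921704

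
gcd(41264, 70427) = 1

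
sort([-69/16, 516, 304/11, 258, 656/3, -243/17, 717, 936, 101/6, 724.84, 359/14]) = [-243/17, -69/16, 101/6, 359/14, 304/11, 656/3, 258, 516, 717, 724.84, 936]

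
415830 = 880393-464563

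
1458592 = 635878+822714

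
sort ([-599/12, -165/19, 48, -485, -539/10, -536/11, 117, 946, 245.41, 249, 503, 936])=[-485, -539/10, -599/12, -536/11, -165/19, 48, 117, 245.41, 249, 503, 936, 946]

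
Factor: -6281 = -1*11^1*571^1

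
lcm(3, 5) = 15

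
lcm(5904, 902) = 64944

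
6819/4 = 1704 + 3/4 = 1704.75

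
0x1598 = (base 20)dg8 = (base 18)h12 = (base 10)5528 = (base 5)134103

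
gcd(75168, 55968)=96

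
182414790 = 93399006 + 89015784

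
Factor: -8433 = -1*3^2*937^1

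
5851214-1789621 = 4061593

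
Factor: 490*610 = 2^2*5^2*7^2*61^1 = 298900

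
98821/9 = 10980+1/9 ≈ 10980.11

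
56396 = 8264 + 48132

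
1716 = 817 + 899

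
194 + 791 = 985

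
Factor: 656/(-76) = -1 * 2^2 * 19^(-1) * 41^1 = -164/19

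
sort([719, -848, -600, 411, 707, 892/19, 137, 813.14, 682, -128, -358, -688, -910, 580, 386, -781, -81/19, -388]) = [-910, -848, -781, -688, -600, -388, -358, -128, -81/19, 892/19, 137, 386, 411, 580, 682, 707, 719, 813.14]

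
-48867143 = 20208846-69075989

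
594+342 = 936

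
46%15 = 1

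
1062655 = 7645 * 139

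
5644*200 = 1128800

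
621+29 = 650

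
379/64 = 5 + 59/64 ≈ 5.92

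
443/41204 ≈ 0.0108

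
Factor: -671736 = -1*2^3*3^1*13^1*2153^1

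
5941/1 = 5941 = 5941.00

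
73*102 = 7446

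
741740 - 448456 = 293284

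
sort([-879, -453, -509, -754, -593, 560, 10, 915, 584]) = [-879, -754, -593, -509, -453, 10, 560, 584, 915]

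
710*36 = 25560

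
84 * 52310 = 4394040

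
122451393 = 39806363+82645030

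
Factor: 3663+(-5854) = -1 * 7^1 * 313^1 = -2191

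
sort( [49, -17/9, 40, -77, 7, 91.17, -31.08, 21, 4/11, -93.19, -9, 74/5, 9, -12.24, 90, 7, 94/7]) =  [-93.19, -77, -31.08, -12.24, -9, -17/9, 4/11, 7, 7, 9, 94/7, 74/5, 21, 40, 49, 90, 91.17]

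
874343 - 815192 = 59151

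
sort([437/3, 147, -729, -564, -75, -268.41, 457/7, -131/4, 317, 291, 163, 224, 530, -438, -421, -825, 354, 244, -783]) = [-825, -783, -729, -564, -438, -421, -268.41, -75, -131/4, 457/7, 437/3, 147, 163, 224, 244, 291, 317, 354, 530]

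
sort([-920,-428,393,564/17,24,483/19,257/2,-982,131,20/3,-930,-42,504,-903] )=[-982,-930,-920,-903,-428,-42,20/3,24,483/19,564/17,257/2,131,393,504] 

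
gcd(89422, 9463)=1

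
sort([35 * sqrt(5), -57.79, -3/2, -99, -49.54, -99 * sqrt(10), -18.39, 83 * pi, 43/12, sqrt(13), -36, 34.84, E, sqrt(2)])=[-99 * sqrt(10), -99, -57.79, -49.54, -36, -18.39, -3/2, sqrt(2), E, 43/12, sqrt(13), 34.84, 35 * sqrt(5), 83 * pi]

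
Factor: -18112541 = -1*73^1*248117^1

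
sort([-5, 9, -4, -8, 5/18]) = [-8, -5, -4, 5/18, 9]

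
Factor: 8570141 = 797^1*10753^1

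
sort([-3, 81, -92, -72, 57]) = [-92, -72, -3, 57, 81]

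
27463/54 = 508 + 31/54 ≈ 508.57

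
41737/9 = 4637 + 4/9 ≈ 4637.44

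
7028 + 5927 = 12955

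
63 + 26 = 89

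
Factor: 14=2^1 * 7^1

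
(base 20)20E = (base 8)1456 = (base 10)814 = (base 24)19M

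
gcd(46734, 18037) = 1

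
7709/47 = 164+1/47 ≈ 164.02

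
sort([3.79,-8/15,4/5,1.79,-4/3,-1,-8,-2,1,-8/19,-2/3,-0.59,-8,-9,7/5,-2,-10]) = [-10,-9,-8,-8,-2,-2,-4/3,-1,-2/3,-0.59,-8/15,-8/19,4/5,1,7/5,1.79,3.79]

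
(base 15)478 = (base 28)185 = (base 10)1013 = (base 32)vl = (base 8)1765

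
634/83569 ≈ 0.00759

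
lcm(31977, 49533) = 2526183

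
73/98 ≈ 0.745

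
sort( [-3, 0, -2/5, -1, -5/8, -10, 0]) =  [-10, -3, -1, -5/8, -2/5, 0, 0]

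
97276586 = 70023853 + 27252733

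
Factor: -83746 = -1 * 2^1 * 13^1 * 3221^1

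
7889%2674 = 2541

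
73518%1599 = 1563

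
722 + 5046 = 5768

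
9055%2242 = 87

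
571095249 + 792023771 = 1363119020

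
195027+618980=814007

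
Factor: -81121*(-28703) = 23^1*3527^1*28703^1 = 2328416063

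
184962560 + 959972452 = 1144935012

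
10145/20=507 + 1/4=507.25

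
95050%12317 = 8831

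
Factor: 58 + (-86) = -1*2^2*7^1 = -28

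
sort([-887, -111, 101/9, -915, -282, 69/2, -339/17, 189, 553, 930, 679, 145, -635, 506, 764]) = [-915, -887, -635, -282, -111, -339/17, 101/9, 69/2, 145, 189, 506, 553, 679, 764, 930]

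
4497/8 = 562 + 1/8 ≈ 562.13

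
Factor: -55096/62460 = -1 * 2^1 * 3^(-2) * 5^(-1) * 71^1 * 97^1 * 347^(-1) = -13774/15615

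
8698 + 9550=18248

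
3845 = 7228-3383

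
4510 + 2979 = 7489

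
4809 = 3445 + 1364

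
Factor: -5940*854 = -1*2^3*3^3*5^1*7^1*11^1*61^1 = -5072760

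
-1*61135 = -61135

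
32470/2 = 16235 = 16235.00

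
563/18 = 31+5/18 ≈ 31.28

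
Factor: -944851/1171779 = -1 * 3^(-1) * 7^(-1) * 19^1 * 223^2 * 55799^(-1)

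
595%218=159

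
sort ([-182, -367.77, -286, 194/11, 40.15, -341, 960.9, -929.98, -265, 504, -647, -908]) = [-929.98, -908, -647, -367.77, -341, -286, -265, -182, 194/11, 40.15, 504, 960.9]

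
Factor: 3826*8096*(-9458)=-1*2^7*11^1*23^1*1913^1*4729^1=-292964349568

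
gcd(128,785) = 1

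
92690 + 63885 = 156575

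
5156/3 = 1718 + 2/3 ≈ 1718.67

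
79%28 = 23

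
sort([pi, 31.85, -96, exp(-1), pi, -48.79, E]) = [-96, -48.79, exp(-1), E, pi, pi, 31.85]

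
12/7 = 1 + 5/7 ≈ 1.71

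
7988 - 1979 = 6009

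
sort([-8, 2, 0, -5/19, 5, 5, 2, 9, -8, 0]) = [-8, -8, -5/19, 0, 0, 2, 2, 5, 5, 9]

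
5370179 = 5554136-183957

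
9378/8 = 1172 + 1/4 = 1172.25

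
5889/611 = 9 + 30/47 ≈ 9.64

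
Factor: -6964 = -1*2^2*1741^1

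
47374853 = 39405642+7969211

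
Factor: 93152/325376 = 2^(-3)*31^(-1)*71^1 = 71/248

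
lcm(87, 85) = 7395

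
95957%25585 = 19202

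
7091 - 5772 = 1319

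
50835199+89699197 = 140534396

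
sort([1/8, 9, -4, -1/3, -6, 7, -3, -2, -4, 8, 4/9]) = [-6, -4, -4, -3, -2, -1/3, 1/8, 4/9, 7, 8, 9]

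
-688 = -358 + -330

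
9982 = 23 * 434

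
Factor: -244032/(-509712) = 2^2*7^(-1)*31^1*37^(-1) = 124/259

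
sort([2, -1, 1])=[-1, 1, 2]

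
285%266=19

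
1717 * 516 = 885972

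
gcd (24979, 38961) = 1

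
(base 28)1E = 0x2A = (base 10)42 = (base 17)28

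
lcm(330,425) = 28050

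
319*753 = 240207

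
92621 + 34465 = 127086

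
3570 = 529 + 3041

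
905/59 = 15 + 20/59 ≈ 15.34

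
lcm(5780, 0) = 0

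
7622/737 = 10 + 252/737 ≈ 10.34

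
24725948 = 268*92261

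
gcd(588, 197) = 1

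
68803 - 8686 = 60117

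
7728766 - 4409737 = 3319029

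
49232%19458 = 10316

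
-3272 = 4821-8093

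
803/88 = 9 + 1/8 ≈ 9.13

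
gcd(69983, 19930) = 1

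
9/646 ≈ 0.0139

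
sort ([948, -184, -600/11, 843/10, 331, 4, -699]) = [-699, -184, -600/11, 4, 843/10, 331, 948]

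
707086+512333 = 1219419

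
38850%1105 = 175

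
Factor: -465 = -1*3^1*5^1*31^1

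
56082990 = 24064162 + 32018828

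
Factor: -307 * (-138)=2^1 * 3^1 * 23^1 * 307^1=42366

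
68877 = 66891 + 1986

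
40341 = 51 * 791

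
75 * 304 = 22800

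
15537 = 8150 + 7387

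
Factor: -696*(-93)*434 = 2^4*3^2*7^1*29^1*31^2 = 28091952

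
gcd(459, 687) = 3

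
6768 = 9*752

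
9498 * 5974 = 56741052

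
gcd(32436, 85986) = 306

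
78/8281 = 6/637 ≈ 0.00942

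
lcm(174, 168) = 4872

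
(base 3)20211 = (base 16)b8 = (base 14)d2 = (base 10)184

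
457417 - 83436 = 373981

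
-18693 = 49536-68229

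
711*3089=2196279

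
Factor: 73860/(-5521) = -1*2^2*3^1*5^1*1231^1*5521^(-1)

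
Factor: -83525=-1*5^2*13^1*257^1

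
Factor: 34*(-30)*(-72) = 2^5*3^3*5^1*17^1 = 73440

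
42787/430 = 99 + 217/430 ≈ 99.50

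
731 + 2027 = 2758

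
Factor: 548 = 2^2*137^1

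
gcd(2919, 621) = 3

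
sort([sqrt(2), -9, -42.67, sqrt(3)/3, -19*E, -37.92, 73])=[-19*E, -42.67, -37.92, -9, sqrt(3)/3, sqrt(2), 73]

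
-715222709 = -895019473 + 179796764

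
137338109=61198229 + 76139880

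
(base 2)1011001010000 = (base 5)140322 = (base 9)7746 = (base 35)4n7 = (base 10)5712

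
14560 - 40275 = -25715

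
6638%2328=1982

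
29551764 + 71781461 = 101333225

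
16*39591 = 633456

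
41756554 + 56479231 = 98235785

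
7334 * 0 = 0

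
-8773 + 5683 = -3090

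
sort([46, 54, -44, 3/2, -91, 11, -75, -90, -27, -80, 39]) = [-91, -90, -80, -75, -44, -27, 3/2, 11, 39, 46, 54]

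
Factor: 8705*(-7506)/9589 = -1*2^1*3^3*5^1*43^(-1)*139^1*223^(-1)*1741^1 = -65339730/9589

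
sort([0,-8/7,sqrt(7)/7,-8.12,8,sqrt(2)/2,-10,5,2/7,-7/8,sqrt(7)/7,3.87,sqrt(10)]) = [-10,-8.12,-8/7,-7/8,0,2/7,sqrt(7)/7,sqrt(7)/7,sqrt(2)/2,sqrt(10),3.87,5,8]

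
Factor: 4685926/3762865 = 2^1 * 5^(-1) * 7^1 * 17^(-1) * 433^1 * 773^1 * 44269^(-1)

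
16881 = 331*51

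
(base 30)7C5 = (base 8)15011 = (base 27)93N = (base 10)6665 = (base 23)CDI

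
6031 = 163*37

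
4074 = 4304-230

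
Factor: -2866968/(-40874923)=2^3*3^3*13^1*1021^1*2617^(-1)*15619^(-1)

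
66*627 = 41382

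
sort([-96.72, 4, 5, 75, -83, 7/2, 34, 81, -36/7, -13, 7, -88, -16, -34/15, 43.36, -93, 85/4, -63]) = [-96.72, -93, -88, -83, -63, -16, -13, -36/7, -34/15, 7/2, 4, 5, 7, 85/4, 34, 43.36, 75, 81]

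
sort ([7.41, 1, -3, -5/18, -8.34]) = [-8.34, -3, -5/18, 1, 7.41]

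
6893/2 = 3446 + 1/2 = 3446.50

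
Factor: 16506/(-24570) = -1*3^(-1)*5^(-1)*13^(-1)*131^1 = -131/195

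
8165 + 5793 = 13958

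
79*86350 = 6821650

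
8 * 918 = 7344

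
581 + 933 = 1514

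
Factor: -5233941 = -1 * 3^2 * 581549^1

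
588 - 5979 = -5391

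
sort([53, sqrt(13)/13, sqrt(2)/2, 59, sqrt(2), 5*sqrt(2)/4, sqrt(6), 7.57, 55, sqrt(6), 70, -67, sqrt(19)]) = [-67, sqrt(13)/13, sqrt(2)/2, sqrt(2), 5*sqrt(2)/4, sqrt(6), sqrt(6), sqrt(19), 7.57, 53, 55, 59, 70]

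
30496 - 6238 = 24258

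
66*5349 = 353034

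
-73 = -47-26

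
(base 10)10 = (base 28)a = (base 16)a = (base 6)14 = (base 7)13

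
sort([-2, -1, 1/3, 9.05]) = [-2, -1, 1/3, 9.05]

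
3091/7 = 441 + 4/7 ≈ 441.57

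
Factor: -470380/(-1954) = 2^1 * 5^1 * 29^1 * 811^1 * 977^(-1) = 235190/977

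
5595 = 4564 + 1031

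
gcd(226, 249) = 1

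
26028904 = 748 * 34798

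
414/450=23/25=0.92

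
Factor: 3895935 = 3^1 * 5^1 * 179^1 * 1451^1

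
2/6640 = 1/3320 ≈ 0.000301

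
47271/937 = 50 + 421/937 ≈ 50.45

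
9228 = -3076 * (-3)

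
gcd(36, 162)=18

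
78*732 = 57096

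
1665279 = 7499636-5834357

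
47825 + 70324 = 118149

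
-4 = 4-8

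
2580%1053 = 474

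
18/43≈0.419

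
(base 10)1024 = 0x400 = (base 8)2000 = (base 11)851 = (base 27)1ap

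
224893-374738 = -149845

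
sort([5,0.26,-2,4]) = [-2,0.26,4,5]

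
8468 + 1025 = 9493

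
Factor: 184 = 2^3*23^1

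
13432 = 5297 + 8135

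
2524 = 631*4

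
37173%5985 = 1263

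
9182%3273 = 2636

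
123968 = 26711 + 97257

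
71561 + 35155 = 106716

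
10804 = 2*5402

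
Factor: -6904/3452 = -1*2^1 = -2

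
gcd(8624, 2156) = 2156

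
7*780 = 5460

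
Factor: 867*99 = 3^3*11^1*17^2 = 85833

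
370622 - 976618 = -605996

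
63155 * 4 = 252620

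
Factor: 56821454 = 2^1*23^1*1235249^1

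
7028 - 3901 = 3127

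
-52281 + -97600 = -149881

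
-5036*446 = -2246056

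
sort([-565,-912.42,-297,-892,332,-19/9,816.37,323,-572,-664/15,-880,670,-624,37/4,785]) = [-912.42,-892,-880,-624,-572,-565,-297,-664/15,-19/9,37/4,323,332,670,785,816.37]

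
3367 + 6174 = 9541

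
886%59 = 1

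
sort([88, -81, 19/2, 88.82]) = [-81, 19/2, 88, 88.82]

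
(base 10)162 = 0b10100010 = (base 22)78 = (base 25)6c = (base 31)57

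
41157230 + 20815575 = 61972805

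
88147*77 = 6787319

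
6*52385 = 314310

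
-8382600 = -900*9314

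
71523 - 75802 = -4279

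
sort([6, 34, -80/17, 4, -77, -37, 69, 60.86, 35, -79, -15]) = [-79, -77, -37, -15, -80/17, 4, 6, 34, 35, 60.86, 69]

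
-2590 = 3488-6078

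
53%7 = 4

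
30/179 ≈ 0.168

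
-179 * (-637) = 114023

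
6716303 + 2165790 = 8882093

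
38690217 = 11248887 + 27441330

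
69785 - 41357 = 28428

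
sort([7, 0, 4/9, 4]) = [0, 4/9, 4, 7]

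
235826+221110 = 456936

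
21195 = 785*27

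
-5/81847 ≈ -0.0000611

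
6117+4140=10257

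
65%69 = 65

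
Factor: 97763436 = 2^2*3^4*19^1*15881^1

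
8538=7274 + 1264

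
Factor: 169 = 13^2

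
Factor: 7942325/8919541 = 5^2*317693^1*8919541^(-1)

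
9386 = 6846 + 2540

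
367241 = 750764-383523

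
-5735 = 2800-8535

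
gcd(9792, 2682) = 18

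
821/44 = 18 + 29/44 ≈ 18.66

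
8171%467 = 232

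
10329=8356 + 1973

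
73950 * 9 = 665550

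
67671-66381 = 1290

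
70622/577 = 122 + 228/577 ≈ 122.40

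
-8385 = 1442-9827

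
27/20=1 + 7/20=1.35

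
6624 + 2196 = 8820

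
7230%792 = 102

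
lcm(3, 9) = 9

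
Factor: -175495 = -1*5^1*35099^1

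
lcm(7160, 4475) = 35800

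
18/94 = 9/47 ≈ 0.191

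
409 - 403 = 6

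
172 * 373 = 64156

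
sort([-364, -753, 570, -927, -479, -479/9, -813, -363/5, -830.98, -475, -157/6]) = [-927, -830.98, -813, -753, -479, -475, -364, -363/5, -479/9, -157/6, 570]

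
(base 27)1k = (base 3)1202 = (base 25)1m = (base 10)47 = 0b101111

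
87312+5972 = 93284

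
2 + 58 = 60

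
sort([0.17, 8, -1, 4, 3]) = [-1, 0.17, 3, 4, 8]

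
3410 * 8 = 27280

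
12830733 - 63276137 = -50445404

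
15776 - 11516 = 4260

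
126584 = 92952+33632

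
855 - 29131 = -28276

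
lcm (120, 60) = 120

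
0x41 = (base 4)1001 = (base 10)65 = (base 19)38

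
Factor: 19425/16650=2^(-1)*3^(-1)*7^1=7/6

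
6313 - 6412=-99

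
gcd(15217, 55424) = 1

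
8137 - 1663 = 6474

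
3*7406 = 22218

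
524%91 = 69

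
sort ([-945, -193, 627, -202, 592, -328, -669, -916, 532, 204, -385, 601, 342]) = [-945, -916, -669, -385, -328, -202, -193, 204, 342, 532, 592, 601, 627]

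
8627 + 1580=10207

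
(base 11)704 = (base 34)p1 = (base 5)11401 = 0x353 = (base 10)851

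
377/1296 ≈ 0.291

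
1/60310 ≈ 0.0000166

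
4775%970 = 895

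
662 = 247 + 415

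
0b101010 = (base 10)42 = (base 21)20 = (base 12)36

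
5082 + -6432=-1350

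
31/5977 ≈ 0.00519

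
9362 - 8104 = 1258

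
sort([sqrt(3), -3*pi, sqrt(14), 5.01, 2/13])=[-3*pi, 2/13, sqrt(3), sqrt(14), 5.01]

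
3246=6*541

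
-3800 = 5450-9250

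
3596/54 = 66 + 16/27 ≈ 66.59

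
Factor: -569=-1*569^1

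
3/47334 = 1/15778 ≈ 0.0000634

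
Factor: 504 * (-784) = -1 * 2^7 * 3^2 * 7^3 = -395136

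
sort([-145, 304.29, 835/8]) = [-145, 835/8, 304.29]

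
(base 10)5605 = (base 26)87f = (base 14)2085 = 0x15e5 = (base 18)h57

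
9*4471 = 40239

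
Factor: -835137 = -1*3^3*30931^1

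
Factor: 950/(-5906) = -1*5^2*19^1*2953^(-1) = -475/2953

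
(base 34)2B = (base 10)79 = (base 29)2L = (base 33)2D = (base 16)4F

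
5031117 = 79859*63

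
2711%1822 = 889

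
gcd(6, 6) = 6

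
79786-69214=10572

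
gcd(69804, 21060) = 36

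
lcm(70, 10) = 70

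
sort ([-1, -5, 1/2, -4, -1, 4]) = [-5, -4, -1, -1, 1/2, 4]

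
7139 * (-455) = -3248245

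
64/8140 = 16/2035 ≈ 0.00786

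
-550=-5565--5015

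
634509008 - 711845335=-77336327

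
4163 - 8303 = -4140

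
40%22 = 18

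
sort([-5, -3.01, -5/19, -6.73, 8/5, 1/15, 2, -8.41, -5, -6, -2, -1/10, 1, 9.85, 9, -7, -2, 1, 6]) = [-8.41, -7, -6.73, -6, -5, -5, -3.01, -2, -2, -5/19, -1/10, 1/15, 1, 1, 8/5, 2, 6, 9, 9.85]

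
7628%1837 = 280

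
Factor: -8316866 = -1 * 2^1 * 31^1 * 53^1 * 2531^1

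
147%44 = 15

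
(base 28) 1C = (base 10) 40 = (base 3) 1111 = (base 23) 1H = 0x28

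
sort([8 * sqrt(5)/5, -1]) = [-1, 8 * sqrt(5)/5]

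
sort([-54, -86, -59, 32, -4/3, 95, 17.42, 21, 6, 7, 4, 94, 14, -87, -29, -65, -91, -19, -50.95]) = [-91, -87, -86, -65, -59, -54, -50.95, -29, -19, -4/3, 4, 6, 7, 14, 17.42, 21, 32, 94, 95]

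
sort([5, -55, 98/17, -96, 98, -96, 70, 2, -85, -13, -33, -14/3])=[-96, -96, -85, -55, -33, -13, -14/3, 2, 5, 98/17, 70, 98]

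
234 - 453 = -219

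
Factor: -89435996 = -1*2^2*13^1*1719923^1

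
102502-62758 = 39744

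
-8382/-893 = 9 + 345/893 ≈ 9.39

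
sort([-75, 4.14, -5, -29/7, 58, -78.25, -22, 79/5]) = [-78.25, -75, -22, -5, -29/7, 4.14, 79/5, 58]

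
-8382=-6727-1655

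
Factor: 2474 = 2^1*1237^1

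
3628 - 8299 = -4671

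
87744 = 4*21936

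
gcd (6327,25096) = 1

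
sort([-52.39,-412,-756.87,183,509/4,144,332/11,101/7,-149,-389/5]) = [-756.87,-412,-149,-389/5,-52.39,101/7,332/11,509/4,144,183]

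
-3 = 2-5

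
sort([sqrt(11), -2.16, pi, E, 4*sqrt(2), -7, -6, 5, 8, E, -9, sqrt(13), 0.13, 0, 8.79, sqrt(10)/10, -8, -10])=[-10, -9, -8, -7, -6, -2.16, 0, 0.13, sqrt(10)/10, E, E, pi, sqrt(11), sqrt(13), 5, 4*sqrt(2), 8, 8.79]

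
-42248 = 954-43202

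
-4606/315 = -658/45 ≈ -14.62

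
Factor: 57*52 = 2^2*3^1*13^1*19^1 = 2964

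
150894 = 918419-767525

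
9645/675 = 643/45 ≈ 14.29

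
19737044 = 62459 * 316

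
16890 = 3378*5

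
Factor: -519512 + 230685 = -1*7^1*11^3*31^1 = -288827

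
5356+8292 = 13648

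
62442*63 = 3933846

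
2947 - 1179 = 1768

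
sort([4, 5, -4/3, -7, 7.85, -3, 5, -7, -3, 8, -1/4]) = [-7, -7, -3, -3, -4/3, -1/4, 4, 5, 5, 7.85, 8]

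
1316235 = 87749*15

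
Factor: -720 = -1 * 2^4 * 3^2 * 5^1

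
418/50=8 + 9/25=8.36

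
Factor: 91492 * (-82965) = -1 * 2^2 * 3^1 * 5^1 * 89^1 * 257^1 * 5531^1 = -7590633780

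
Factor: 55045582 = 2^1 * 1601^1 * 17191^1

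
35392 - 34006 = 1386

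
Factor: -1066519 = -1*53^1*20123^1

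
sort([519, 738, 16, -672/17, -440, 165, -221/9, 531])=[-440, -672/17, -221/9, 16, 165, 519, 531, 738]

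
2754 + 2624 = 5378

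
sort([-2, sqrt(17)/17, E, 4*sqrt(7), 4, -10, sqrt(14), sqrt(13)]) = [-10, -2, sqrt(17)/17, E, sqrt(13), sqrt(14), 4, 4*sqrt(7)]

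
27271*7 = 190897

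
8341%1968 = 469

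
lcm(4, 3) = 12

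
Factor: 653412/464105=2^2*3^1*5^(-1)*17^1*3203^1*92821^(-1)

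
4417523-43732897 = -39315374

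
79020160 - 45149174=33870986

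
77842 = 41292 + 36550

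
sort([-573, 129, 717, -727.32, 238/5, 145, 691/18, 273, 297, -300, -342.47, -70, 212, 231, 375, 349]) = [-727.32, -573, -342.47, -300, -70, 691/18, 238/5, 129, 145, 212, 231, 273, 297, 349, 375, 717]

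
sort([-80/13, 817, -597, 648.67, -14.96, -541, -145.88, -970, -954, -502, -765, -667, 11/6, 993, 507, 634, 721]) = [-970, -954, -765, -667, -597, -541, -502, -145.88, -14.96, -80/13, 11/6, 507, 634, 648.67, 721, 817, 993]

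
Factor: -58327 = -1*17^1*47^1*73^1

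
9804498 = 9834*997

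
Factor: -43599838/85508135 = -1*2^1*5^(-1)*23^(-1)*37^1*589187^1*743549^(-1)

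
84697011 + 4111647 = 88808658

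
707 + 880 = 1587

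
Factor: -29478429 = -1*3^2*3275381^1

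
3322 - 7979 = -4657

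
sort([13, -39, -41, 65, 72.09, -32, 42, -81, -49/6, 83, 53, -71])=[-81, -71, -41, -39, -32, -49/6, 13, 42, 53, 65, 72.09, 83]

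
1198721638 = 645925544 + 552796094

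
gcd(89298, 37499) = 11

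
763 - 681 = 82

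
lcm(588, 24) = 1176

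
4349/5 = 869+4/5 = 869.80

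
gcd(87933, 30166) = 1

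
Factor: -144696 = -1 * 2^3 * 3^1 * 6029^1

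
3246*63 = 204498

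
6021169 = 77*78197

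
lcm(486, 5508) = 16524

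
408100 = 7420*55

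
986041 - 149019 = 837022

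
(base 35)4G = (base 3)12210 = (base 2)10011100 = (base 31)51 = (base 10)156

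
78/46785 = 26/15595 ≈ 0.00167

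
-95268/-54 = 15878/9≈1764.22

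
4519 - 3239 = 1280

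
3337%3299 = 38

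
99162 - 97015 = 2147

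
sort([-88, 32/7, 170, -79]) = [-88, -79, 32/7, 170]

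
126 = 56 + 70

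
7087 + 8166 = 15253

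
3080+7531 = 10611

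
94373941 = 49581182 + 44792759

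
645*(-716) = -461820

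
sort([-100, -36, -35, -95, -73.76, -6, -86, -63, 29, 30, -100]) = [-100, -100, -95, -86, -73.76, -63, -36, -35, -6, 29, 30]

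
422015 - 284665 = 137350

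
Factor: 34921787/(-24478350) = -1*2^(-1)*3^(-1)*5^(-2)*13^(-1)*653^1*12553^(-1)*53479^1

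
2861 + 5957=8818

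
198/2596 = 9/118 ≈ 0.0763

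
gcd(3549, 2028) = 507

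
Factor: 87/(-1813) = -1*3^1*7^(-2)*29^1*37^(-1)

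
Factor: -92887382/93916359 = -1*2^1*3^(-2)*7^1*911^1*2731^(-1)*3821^(-1)*7283^1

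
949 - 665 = 284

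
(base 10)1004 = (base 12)6b8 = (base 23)1kf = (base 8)1754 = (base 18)31e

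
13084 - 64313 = -51229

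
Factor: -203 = -1 * 7^1 * 29^1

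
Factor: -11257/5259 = -1 * 3^(-1) * 1753^(-1) * 11257^1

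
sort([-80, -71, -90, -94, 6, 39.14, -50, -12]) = [-94, -90, -80, -71, -50, -12, 6, 39.14]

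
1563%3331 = 1563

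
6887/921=7 + 440/921 ≈ 7.48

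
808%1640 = 808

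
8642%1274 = 998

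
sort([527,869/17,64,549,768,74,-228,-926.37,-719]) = [-926.37,-719,-228,869/17,64,74,527,549,768]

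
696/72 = 29/3 ≈ 9.67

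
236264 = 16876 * 14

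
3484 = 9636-6152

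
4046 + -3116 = 930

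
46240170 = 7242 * 6385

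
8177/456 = 17 + 425/456 ≈ 17.93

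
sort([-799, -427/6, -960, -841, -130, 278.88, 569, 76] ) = [-960, -841, -799, -130, -427/6, 76, 278.88, 569] 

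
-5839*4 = -23356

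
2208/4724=552/1181 ≈ 0.467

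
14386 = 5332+9054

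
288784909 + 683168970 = 971953879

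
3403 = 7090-3687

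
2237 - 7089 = -4852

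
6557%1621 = 73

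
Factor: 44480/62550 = 2^5 * 3^(-2) * 5^(-1) = 32/45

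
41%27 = 14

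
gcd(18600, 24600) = 600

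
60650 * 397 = 24078050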